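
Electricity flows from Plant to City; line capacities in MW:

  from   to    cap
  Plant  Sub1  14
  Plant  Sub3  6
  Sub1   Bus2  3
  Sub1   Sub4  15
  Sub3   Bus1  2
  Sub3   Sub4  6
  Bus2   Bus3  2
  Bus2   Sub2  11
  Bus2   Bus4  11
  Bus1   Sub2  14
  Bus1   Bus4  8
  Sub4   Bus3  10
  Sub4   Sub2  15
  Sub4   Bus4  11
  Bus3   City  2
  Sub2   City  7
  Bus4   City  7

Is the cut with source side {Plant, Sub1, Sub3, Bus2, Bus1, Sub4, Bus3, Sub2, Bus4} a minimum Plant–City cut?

Yes — it is a minimum cut (capacity 16).

Given cut capacity: 2 + 7 + 7 = 16.
Augment Plant→Sub1→Bus2→Bus3→City: bottleneck 2, flow now 2.
Augment Plant→Sub1→Bus2→Sub2→City: bottleneck 1, flow now 3.
Augment Plant→Sub1→Sub4→Sub2→City: bottleneck 6, flow now 9.
Augment Plant→Sub1→Sub4→Bus4→City: bottleneck 5, flow now 14.
Augment Plant→Sub3→Bus1→Bus4→City: bottleneck 2, flow now 16.
No augmenting path remains; maximum flow = 16.
Cut capacity 16 equals the max flow, so it is a minimum cut.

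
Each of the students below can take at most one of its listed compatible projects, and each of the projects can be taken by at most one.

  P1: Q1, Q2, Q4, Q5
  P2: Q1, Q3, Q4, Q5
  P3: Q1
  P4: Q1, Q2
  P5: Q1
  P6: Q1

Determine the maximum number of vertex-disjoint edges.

4

Unit-capacity flow: source→left, listed edges, right→sink; max matching = max flow.
Augmenting path P1→Q1 (+1); matched 1.
Augmenting path P2→Q3 (+1); matched 2.
Augmenting path P4→Q2 (+1); matched 3.
Augmenting path P3→Q1→P1→Q4 (+1); matched 4.
No augmenting path remains; maximum matching = 4.
König certificate: {P1, P2, P4, Q1} is a vertex cover of size 4 (every listed pair touches it), so no matching can be larger.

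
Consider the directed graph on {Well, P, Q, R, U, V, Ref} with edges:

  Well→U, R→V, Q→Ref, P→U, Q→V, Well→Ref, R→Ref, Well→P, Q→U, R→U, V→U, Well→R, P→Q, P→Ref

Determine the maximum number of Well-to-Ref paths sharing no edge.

Assign every edge capacity 1; by Menger, the answer equals the max flow.
Path Well→Ref (+1); total 1.
Path Well→P→Ref (+1); total 2.
Path Well→R→Ref (+1); total 3.
No residual Well→Ref path; max flow = 3.
Certifying cut of size 3: {Well→P, Well→R, Well→Ref}.

3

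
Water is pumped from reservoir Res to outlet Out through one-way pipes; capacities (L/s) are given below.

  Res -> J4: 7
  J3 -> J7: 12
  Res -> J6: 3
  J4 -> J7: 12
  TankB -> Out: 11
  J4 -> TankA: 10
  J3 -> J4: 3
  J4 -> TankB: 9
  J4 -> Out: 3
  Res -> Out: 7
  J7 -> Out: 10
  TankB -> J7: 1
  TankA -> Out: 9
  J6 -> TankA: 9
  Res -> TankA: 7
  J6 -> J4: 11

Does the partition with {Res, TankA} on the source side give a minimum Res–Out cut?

No — its capacity is 26, but the minimum cut has capacity 24.

Given cut capacity: 3 + 7 + 7 + 9 = 26.
Augment Res→Out: bottleneck 7, flow now 7.
Augment Res→J4→Out: bottleneck 3, flow now 10.
Augment Res→TankA→Out: bottleneck 7, flow now 17.
Augment Res→J6→TankA→Out: bottleneck 2, flow now 19.
Augment Res→J4→J7→Out: bottleneck 4, flow now 23.
Augment Res→J6→J4→J7→Out: bottleneck 1, flow now 24.
No augmenting path remains; maximum flow = 24.
In the residual graph, reachable from Res: {Res}.
Min-cut edges: Res→J6 (3), Res→J4 (7), Res→TankA (7), Res→Out (7); capacity 3 + 7 + 7 + 7 = 24.
Cut capacity 26 exceeds the max flow 24, so it is not minimum.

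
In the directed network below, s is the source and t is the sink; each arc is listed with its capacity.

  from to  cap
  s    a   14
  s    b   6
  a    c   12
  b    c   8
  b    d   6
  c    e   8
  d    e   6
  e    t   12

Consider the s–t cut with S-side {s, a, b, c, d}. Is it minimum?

No — its capacity is 14, but the minimum cut has capacity 12.

Given cut capacity: 8 + 6 = 14.
Augment s→a→c→e→t: bottleneck 8, flow now 8.
Augment s→b→d→e→t: bottleneck 4, flow now 12.
No augmenting path remains; maximum flow = 12.
In the residual graph, reachable from s: {s, a, b, c, d, e}.
Min-cut edges: e→t (12); capacity 12 = 12.
Cut capacity 14 exceeds the max flow 12, so it is not minimum.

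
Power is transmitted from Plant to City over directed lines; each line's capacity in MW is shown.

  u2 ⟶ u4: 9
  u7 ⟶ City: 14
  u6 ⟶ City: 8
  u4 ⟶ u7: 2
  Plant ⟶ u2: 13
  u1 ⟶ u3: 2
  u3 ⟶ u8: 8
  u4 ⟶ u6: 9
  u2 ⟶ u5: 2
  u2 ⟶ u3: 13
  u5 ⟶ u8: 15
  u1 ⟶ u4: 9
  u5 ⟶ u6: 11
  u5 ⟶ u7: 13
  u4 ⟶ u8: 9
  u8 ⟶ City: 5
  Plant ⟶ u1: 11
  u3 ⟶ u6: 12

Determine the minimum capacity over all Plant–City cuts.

Augment Plant→u1→u3→u6→City: bottleneck 2, flow now 2.
Augment Plant→u1→u4→u6→City: bottleneck 6, flow now 8.
Augment Plant→u1→u4→u7→City: bottleneck 2, flow now 10.
Augment Plant→u1→u4→u8→City: bottleneck 1, flow now 11.
Augment Plant→u2→u3→u8→City: bottleneck 4, flow now 15.
Augment Plant→u2→u5→u7→City: bottleneck 2, flow now 17.
No augmenting path remains; maximum flow = 17.
By max-flow min-cut, the minimum cut capacity equals the max flow.
In the residual graph, reachable from Plant: {Plant, u1, u2, u3, u4, u6, u8}.
Min-cut edges: u2→u5 (2), u4→u7 (2), u6→City (8), u8→City (5); capacity 2 + 2 + 8 + 5 = 17.

17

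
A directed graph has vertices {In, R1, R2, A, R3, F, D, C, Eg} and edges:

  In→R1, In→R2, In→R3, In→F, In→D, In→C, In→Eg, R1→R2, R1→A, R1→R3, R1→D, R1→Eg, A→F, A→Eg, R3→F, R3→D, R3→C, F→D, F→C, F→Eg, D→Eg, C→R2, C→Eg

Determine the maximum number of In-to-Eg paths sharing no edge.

5

Assign every edge capacity 1; by Menger, the answer equals the max flow.
Path In→Eg (+1); total 1.
Path In→R1→Eg (+1); total 2.
Path In→F→Eg (+1); total 3.
Path In→D→Eg (+1); total 4.
Path In→C→Eg (+1); total 5.
No residual In→Eg path; max flow = 5.
Certifying cut of size 5: {C→Eg, D→Eg, F→Eg, In→Eg, In→R1}.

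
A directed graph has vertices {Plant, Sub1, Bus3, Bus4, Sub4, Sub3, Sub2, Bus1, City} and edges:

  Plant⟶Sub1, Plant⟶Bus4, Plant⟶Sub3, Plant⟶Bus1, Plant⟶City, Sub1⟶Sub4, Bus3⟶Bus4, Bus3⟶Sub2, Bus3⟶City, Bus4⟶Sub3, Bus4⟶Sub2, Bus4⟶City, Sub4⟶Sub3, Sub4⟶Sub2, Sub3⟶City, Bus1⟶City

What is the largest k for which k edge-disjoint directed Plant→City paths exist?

4

Assign every edge capacity 1; by Menger, the answer equals the max flow.
Path Plant→City (+1); total 1.
Path Plant→Bus4→City (+1); total 2.
Path Plant→Sub3→City (+1); total 3.
Path Plant→Bus1→City (+1); total 4.
No residual Plant→City path; max flow = 4.
Certifying cut of size 4: {Plant→Bus1, Plant→Bus4, Plant→City, Sub3→City}.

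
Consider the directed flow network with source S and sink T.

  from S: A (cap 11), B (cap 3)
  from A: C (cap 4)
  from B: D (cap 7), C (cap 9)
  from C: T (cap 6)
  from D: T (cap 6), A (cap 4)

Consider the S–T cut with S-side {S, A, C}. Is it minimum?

No — its capacity is 9, but the minimum cut has capacity 7.

Given cut capacity: 3 + 6 = 9.
Augment S→A→C→T: bottleneck 4, flow now 4.
Augment S→B→C→T: bottleneck 2, flow now 6.
Augment S→B→D→T: bottleneck 1, flow now 7.
No augmenting path remains; maximum flow = 7.
In the residual graph, reachable from S: {S, A}.
Min-cut edges: S→B (3), A→C (4); capacity 3 + 4 = 7.
Cut capacity 9 exceeds the max flow 7, so it is not minimum.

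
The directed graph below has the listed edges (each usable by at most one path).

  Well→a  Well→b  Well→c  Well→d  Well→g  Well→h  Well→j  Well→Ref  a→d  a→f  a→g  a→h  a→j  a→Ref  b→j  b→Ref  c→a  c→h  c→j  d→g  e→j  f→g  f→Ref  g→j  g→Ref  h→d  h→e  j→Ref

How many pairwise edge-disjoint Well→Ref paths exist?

Assign every edge capacity 1; by Menger, the answer equals the max flow.
Path Well→Ref (+1); total 1.
Path Well→a→Ref (+1); total 2.
Path Well→b→Ref (+1); total 3.
Path Well→g→Ref (+1); total 4.
Path Well→j→Ref (+1); total 5.
Path Well→c→a→f→Ref (+1); total 6.
No residual Well→Ref path; max flow = 6.
Certifying cut of size 6: {Well→Ref, Well→a, Well→b, Well→c, g→Ref, j→Ref}.

6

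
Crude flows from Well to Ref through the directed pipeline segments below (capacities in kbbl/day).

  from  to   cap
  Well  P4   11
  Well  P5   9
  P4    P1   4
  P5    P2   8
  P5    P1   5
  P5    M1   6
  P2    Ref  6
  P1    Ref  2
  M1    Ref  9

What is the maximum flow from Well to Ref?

Augment Well→P4→P1→Ref: bottleneck 2, flow now 2.
Augment Well→P5→P2→Ref: bottleneck 6, flow now 8.
Augment Well→P5→M1→Ref: bottleneck 3, flow now 11.
No augmenting path remains; maximum flow = 11.
In the residual graph, reachable from Well: {Well, P4, P1}.
Min-cut edges: Well→P5 (9), P1→Ref (2); capacity 9 + 2 = 11.
This cut is saturated, so no flow can exceed 11.

11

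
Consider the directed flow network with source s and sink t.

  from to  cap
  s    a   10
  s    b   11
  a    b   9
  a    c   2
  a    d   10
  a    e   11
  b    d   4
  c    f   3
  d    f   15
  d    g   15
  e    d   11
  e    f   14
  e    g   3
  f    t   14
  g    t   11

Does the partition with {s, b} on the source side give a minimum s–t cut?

Given cut capacity: 10 + 4 = 14.
Augment s→a→c→f→t: bottleneck 2, flow now 2.
Augment s→a→d→f→t: bottleneck 8, flow now 10.
Augment s→b→d→f→t: bottleneck 4, flow now 14.
No augmenting path remains; maximum flow = 14.
Cut capacity 14 equals the max flow, so it is a minimum cut.

Yes — it is a minimum cut (capacity 14).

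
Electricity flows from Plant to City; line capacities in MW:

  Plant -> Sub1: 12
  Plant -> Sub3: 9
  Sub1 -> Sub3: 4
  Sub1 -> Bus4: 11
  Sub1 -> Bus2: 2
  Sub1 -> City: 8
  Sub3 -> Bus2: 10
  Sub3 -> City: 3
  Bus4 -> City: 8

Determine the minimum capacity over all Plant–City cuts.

Augment Plant→Sub1→City: bottleneck 8, flow now 8.
Augment Plant→Sub3→City: bottleneck 3, flow now 11.
Augment Plant→Sub1→Bus4→City: bottleneck 4, flow now 15.
No augmenting path remains; maximum flow = 15.
By max-flow min-cut, the minimum cut capacity equals the max flow.
In the residual graph, reachable from Plant: {Plant, Sub3, Bus2}.
Min-cut edges: Plant→Sub1 (12), Sub3→City (3); capacity 12 + 3 = 15.

15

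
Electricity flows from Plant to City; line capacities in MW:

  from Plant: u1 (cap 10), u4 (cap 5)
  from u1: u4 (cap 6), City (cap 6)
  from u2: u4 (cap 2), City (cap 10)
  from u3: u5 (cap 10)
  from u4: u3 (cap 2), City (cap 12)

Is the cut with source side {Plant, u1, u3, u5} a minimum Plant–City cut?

No — its capacity is 17, but the minimum cut has capacity 15.

Given cut capacity: 5 + 6 + 6 = 17.
Augment Plant→u1→City: bottleneck 6, flow now 6.
Augment Plant→u4→City: bottleneck 5, flow now 11.
Augment Plant→u1→u4→City: bottleneck 4, flow now 15.
No augmenting path remains; maximum flow = 15.
In the residual graph, reachable from Plant: {Plant}.
Min-cut edges: Plant→u1 (10), Plant→u4 (5); capacity 10 + 5 = 15.
Cut capacity 17 exceeds the max flow 15, so it is not minimum.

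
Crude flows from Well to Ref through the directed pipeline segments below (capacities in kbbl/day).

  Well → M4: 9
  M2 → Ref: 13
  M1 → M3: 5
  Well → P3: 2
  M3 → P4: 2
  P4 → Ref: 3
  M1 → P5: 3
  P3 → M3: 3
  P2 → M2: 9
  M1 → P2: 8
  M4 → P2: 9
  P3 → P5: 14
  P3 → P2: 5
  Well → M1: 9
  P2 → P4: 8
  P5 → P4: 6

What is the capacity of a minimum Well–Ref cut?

Augment Well→P3→P2→P4→Ref: bottleneck 2, flow now 2.
Augment Well→M1→P2→P4→Ref: bottleneck 1, flow now 3.
Augment Well→M1→P2→M2→Ref: bottleneck 7, flow now 10.
Augment Well→M4→P2→M2→Ref: bottleneck 2, flow now 12.
No augmenting path remains; maximum flow = 12.
By max-flow min-cut, the minimum cut capacity equals the max flow.
In the residual graph, reachable from Well: {Well, P3, M1, M4, P2, M3, P5, P4}.
Min-cut edges: P2→M2 (9), P4→Ref (3); capacity 9 + 3 = 12.

12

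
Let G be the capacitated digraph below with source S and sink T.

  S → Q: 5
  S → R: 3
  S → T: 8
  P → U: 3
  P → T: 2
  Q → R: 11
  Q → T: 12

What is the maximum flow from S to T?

13

Augment S→T: bottleneck 8, flow now 8.
Augment S→Q→T: bottleneck 5, flow now 13.
No augmenting path remains; maximum flow = 13.
In the residual graph, reachable from S: {S, R}.
Min-cut edges: S→Q (5), S→T (8); capacity 5 + 8 = 13.
This cut is saturated, so no flow can exceed 13.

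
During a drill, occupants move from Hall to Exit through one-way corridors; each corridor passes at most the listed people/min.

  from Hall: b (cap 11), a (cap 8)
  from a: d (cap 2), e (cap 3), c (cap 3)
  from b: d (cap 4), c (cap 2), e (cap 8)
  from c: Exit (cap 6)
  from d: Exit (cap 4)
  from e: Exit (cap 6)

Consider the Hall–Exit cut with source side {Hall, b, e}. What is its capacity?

Edges leaving {Hall, b, e}: Hall→a (8), b→c (2), b→d (4), e→Exit (6).
Cut capacity = 8 + 2 + 4 + 6 = 20.

20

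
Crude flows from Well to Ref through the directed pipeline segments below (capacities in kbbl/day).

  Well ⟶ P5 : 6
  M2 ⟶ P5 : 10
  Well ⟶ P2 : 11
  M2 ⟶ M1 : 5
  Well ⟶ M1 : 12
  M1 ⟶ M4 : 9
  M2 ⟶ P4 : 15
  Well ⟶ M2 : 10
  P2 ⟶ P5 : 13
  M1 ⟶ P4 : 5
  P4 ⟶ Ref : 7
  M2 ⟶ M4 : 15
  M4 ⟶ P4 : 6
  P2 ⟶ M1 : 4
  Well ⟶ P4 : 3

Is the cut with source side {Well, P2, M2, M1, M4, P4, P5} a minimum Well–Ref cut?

Yes — it is a minimum cut (capacity 7).

Given cut capacity: 7 = 7.
Augment Well→P4→Ref: bottleneck 3, flow now 3.
Augment Well→M2→P4→Ref: bottleneck 4, flow now 7.
No augmenting path remains; maximum flow = 7.
Cut capacity 7 equals the max flow, so it is a minimum cut.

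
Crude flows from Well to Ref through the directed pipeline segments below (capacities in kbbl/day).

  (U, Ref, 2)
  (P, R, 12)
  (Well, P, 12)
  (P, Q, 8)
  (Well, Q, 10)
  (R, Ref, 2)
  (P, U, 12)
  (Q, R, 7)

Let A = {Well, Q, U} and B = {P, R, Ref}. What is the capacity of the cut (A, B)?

21

Edges leaving {Well, Q, U}: Well→P (12), Q→R (7), U→Ref (2).
Cut capacity = 12 + 7 + 2 = 21.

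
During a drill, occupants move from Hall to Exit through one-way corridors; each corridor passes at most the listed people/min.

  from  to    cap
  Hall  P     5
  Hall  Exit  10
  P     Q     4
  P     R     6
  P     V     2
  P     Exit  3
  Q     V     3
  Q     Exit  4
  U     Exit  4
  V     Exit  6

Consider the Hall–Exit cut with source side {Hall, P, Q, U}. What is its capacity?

Edges leaving {Hall, P, Q, U}: Hall→Exit (10), P→R (6), P→V (2), P→Exit (3), Q→V (3), Q→Exit (4), U→Exit (4).
Cut capacity = 10 + 6 + 2 + 3 + 3 + 4 + 4 = 32.

32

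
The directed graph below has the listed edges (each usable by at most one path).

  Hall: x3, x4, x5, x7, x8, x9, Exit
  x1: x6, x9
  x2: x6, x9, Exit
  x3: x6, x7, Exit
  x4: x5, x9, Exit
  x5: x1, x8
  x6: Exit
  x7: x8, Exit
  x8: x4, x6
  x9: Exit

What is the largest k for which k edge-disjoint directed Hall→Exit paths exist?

6

Assign every edge capacity 1; by Menger, the answer equals the max flow.
Path Hall→Exit (+1); total 1.
Path Hall→x3→Exit (+1); total 2.
Path Hall→x4→Exit (+1); total 3.
Path Hall→x7→Exit (+1); total 4.
Path Hall→x9→Exit (+1); total 5.
Path Hall→x8→x6→Exit (+1); total 6.
No residual Hall→Exit path; max flow = 6.
Certifying cut of size 6: {Hall→Exit, Hall→x3, Hall→x7, x4→Exit, x6→Exit, x9→Exit}.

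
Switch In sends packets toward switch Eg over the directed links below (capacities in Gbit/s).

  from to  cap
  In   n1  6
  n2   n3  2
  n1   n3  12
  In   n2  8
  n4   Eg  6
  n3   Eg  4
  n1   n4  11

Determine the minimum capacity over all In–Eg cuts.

8

Augment In→n1→n3→Eg: bottleneck 4, flow now 4.
Augment In→n1→n4→Eg: bottleneck 2, flow now 6.
Augment In→n2→n3→n1→n4→Eg: bottleneck 2, flow now 8. (uses reverse residual edge)
No augmenting path remains; maximum flow = 8.
By max-flow min-cut, the minimum cut capacity equals the max flow.
In the residual graph, reachable from In: {In, n2}.
Min-cut edges: In→n1 (6), n2→n3 (2); capacity 6 + 2 = 8.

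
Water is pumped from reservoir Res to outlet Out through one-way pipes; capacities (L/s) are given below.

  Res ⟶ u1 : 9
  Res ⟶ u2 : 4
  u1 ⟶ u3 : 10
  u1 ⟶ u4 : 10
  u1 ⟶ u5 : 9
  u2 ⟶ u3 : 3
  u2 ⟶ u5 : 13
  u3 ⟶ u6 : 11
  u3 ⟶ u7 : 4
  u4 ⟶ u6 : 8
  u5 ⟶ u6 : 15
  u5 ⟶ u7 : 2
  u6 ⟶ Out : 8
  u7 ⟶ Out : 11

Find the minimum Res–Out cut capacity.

Augment Res→u1→u3→u6→Out: bottleneck 8, flow now 8.
Augment Res→u1→u3→u7→Out: bottleneck 1, flow now 9.
Augment Res→u2→u3→u7→Out: bottleneck 3, flow now 12.
Augment Res→u2→u5→u7→Out: bottleneck 1, flow now 13.
No augmenting path remains; maximum flow = 13.
By max-flow min-cut, the minimum cut capacity equals the max flow.
In the residual graph, reachable from Res: {Res}.
Min-cut edges: Res→u1 (9), Res→u2 (4); capacity 9 + 4 = 13.

13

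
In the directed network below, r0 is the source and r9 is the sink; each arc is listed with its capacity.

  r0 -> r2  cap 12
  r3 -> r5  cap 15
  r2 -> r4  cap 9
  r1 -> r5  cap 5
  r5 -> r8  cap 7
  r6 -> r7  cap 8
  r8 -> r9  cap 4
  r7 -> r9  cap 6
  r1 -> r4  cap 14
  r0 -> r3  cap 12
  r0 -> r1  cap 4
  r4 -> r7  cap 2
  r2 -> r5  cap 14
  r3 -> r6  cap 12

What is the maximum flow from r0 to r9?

10

Augment r0→r1→r4→r7→r9: bottleneck 2, flow now 2.
Augment r0→r1→r5→r8→r9: bottleneck 2, flow now 4.
Augment r0→r2→r5→r8→r9: bottleneck 2, flow now 6.
Augment r0→r3→r6→r7→r9: bottleneck 4, flow now 10.
No augmenting path remains; maximum flow = 10.
In the residual graph, reachable from r0: {r0, r1, r2, r3, r4, r5, r6, r7, r8}.
Min-cut edges: r7→r9 (6), r8→r9 (4); capacity 6 + 4 = 10.
This cut is saturated, so no flow can exceed 10.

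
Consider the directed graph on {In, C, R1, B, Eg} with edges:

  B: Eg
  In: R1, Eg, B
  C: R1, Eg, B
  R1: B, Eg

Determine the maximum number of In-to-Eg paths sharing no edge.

Assign every edge capacity 1; by Menger, the answer equals the max flow.
Path In→Eg (+1); total 1.
Path In→R1→Eg (+1); total 2.
Path In→B→Eg (+1); total 3.
No residual In→Eg path; max flow = 3.
Certifying cut of size 3: {In→B, In→Eg, In→R1}.

3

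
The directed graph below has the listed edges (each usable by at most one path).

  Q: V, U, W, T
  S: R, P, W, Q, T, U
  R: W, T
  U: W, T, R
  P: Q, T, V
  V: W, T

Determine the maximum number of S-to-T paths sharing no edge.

Assign every edge capacity 1; by Menger, the answer equals the max flow.
Path S→T (+1); total 1.
Path S→P→T (+1); total 2.
Path S→Q→T (+1); total 3.
Path S→R→T (+1); total 4.
Path S→U→T (+1); total 5.
No residual S→T path; max flow = 5.
Certifying cut of size 5: {S→P, S→Q, S→R, S→T, S→U}.

5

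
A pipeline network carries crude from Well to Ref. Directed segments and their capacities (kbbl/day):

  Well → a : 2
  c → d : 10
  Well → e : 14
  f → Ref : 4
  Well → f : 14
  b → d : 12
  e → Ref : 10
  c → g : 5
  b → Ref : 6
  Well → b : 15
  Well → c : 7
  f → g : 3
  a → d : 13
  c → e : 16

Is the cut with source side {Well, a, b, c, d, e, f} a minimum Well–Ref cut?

No — its capacity is 28, but the minimum cut has capacity 20.

Given cut capacity: 6 + 5 + 10 + 3 + 4 = 28.
Augment Well→b→Ref: bottleneck 6, flow now 6.
Augment Well→e→Ref: bottleneck 10, flow now 16.
Augment Well→f→Ref: bottleneck 4, flow now 20.
No augmenting path remains; maximum flow = 20.
In the residual graph, reachable from Well: {Well, a, b, c, d, e, f, g}.
Min-cut edges: b→Ref (6), e→Ref (10), f→Ref (4); capacity 6 + 10 + 4 = 20.
Cut capacity 28 exceeds the max flow 20, so it is not minimum.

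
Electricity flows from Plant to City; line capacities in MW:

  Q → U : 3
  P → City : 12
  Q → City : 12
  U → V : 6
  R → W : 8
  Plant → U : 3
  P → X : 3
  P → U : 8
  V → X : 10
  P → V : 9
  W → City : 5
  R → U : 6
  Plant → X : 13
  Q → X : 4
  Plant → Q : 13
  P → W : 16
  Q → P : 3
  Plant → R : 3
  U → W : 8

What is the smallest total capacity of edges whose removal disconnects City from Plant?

Augment Plant→Q→City: bottleneck 12, flow now 12.
Augment Plant→Q→P→City: bottleneck 1, flow now 13.
Augment Plant→R→W→City: bottleneck 3, flow now 16.
Augment Plant→U→W→City: bottleneck 2, flow now 18.
No augmenting path remains; maximum flow = 18.
By max-flow min-cut, the minimum cut capacity equals the max flow.
In the residual graph, reachable from Plant: {Plant, R, U, V, W, X}.
Min-cut edges: Plant→Q (13), W→City (5); capacity 13 + 5 = 18.

18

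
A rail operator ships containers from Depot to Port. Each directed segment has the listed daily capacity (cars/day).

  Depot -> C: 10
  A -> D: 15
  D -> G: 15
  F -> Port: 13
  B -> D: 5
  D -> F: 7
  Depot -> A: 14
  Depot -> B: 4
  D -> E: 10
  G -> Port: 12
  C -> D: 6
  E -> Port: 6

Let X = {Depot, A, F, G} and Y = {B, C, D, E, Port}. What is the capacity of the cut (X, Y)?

Edges leaving {Depot, A, F, G}: Depot→B (4), Depot→C (10), A→D (15), F→Port (13), G→Port (12).
Cut capacity = 4 + 10 + 15 + 13 + 12 = 54.

54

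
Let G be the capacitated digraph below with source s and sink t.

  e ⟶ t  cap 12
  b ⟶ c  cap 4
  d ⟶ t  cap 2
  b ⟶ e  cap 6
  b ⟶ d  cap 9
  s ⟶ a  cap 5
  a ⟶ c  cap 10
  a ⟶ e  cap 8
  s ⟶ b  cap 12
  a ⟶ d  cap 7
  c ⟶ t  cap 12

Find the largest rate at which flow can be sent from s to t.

Augment s→a→c→t: bottleneck 5, flow now 5.
Augment s→b→c→t: bottleneck 4, flow now 9.
Augment s→b→d→t: bottleneck 2, flow now 11.
Augment s→b→e→t: bottleneck 6, flow now 17.
No augmenting path remains; maximum flow = 17.
In the residual graph, reachable from s: {s}.
Min-cut edges: s→a (5), s→b (12); capacity 5 + 12 = 17.
This cut is saturated, so no flow can exceed 17.

17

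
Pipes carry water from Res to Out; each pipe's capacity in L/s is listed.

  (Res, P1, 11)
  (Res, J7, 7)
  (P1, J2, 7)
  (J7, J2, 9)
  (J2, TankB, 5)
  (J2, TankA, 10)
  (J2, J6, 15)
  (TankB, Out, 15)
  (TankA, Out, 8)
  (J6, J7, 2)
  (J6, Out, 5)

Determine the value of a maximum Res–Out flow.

Augment Res→P1→J2→TankB→Out: bottleneck 5, flow now 5.
Augment Res→P1→J2→TankA→Out: bottleneck 2, flow now 7.
Augment Res→J7→J2→TankA→Out: bottleneck 6, flow now 13.
Augment Res→J7→J2→J6→Out: bottleneck 1, flow now 14.
No augmenting path remains; maximum flow = 14.
In the residual graph, reachable from Res: {Res, P1}.
Min-cut edges: Res→J7 (7), P1→J2 (7); capacity 7 + 7 = 14.
This cut is saturated, so no flow can exceed 14.

14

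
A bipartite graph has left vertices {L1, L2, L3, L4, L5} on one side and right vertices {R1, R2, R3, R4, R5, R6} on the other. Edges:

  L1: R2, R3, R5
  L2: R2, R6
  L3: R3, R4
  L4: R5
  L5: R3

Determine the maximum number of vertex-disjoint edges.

5

Unit-capacity flow: source→left, listed edges, right→sink; max matching = max flow.
Augmenting path L1→R2 (+1); matched 1.
Augmenting path L2→R6 (+1); matched 2.
Augmenting path L3→R3 (+1); matched 3.
Augmenting path L4→R5 (+1); matched 4.
Augmenting path L5→R3→L3→R4 (+1); matched 5.
No augmenting path remains; maximum matching = 5.
König certificate: {L1, L2, L3, L4, L5} is a vertex cover of size 5 (every listed pair touches it), so no matching can be larger.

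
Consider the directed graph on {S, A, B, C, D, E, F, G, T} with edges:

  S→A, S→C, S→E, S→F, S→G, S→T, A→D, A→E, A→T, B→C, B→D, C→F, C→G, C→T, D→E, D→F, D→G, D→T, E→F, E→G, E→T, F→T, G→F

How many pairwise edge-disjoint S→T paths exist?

Assign every edge capacity 1; by Menger, the answer equals the max flow.
Path S→T (+1); total 1.
Path S→A→T (+1); total 2.
Path S→C→T (+1); total 3.
Path S→E→T (+1); total 4.
Path S→F→T (+1); total 5.
No residual S→T path; max flow = 5.
Certifying cut of size 5: {F→T, S→A, S→C, S→E, S→T}.

5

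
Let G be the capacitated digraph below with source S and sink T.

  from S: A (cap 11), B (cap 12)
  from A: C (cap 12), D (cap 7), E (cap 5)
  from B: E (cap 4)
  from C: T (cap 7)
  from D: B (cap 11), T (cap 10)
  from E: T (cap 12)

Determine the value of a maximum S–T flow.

15

Augment S→A→C→T: bottleneck 7, flow now 7.
Augment S→A→D→T: bottleneck 4, flow now 11.
Augment S→B→E→T: bottleneck 4, flow now 15.
No augmenting path remains; maximum flow = 15.
In the residual graph, reachable from S: {S, B}.
Min-cut edges: S→A (11), B→E (4); capacity 11 + 4 = 15.
This cut is saturated, so no flow can exceed 15.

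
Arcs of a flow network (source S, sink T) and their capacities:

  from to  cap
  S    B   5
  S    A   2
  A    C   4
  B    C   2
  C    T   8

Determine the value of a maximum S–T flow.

4

Augment S→A→C→T: bottleneck 2, flow now 2.
Augment S→B→C→T: bottleneck 2, flow now 4.
No augmenting path remains; maximum flow = 4.
In the residual graph, reachable from S: {S, B}.
Min-cut edges: S→A (2), B→C (2); capacity 2 + 2 = 4.
This cut is saturated, so no flow can exceed 4.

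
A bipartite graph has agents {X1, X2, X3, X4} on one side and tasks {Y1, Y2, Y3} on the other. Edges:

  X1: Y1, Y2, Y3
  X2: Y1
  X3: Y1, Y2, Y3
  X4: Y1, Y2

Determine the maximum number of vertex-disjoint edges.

Unit-capacity flow: source→left, listed edges, right→sink; max matching = max flow.
Augmenting path X1→Y1 (+1); matched 1.
Augmenting path X3→Y2 (+1); matched 2.
Augmenting path X2→Y1→X1→Y3 (+1); matched 3.
No augmenting path remains; maximum matching = 3.
König certificate: {Y1, Y2, Y3} is a vertex cover of size 3 (every listed pair touches it), so no matching can be larger.

3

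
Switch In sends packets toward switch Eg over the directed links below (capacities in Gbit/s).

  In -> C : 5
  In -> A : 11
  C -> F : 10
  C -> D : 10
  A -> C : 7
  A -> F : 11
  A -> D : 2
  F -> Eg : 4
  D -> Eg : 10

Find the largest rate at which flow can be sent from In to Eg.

14

Augment In→C→F→Eg: bottleneck 4, flow now 4.
Augment In→C→D→Eg: bottleneck 1, flow now 5.
Augment In→A→D→Eg: bottleneck 2, flow now 7.
Augment In→A→C→D→Eg: bottleneck 7, flow now 14.
No augmenting path remains; maximum flow = 14.
In the residual graph, reachable from In: {In, C, A, F, D}.
Min-cut edges: F→Eg (4), D→Eg (10); capacity 4 + 10 = 14.
This cut is saturated, so no flow can exceed 14.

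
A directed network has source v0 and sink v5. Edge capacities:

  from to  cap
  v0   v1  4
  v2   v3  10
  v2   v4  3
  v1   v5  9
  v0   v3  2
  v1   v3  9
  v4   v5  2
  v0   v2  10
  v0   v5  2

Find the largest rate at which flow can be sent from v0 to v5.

8

Augment v0→v5: bottleneck 2, flow now 2.
Augment v0→v1→v5: bottleneck 4, flow now 6.
Augment v0→v2→v4→v5: bottleneck 2, flow now 8.
No augmenting path remains; maximum flow = 8.
In the residual graph, reachable from v0: {v0, v2, v3, v4}.
Min-cut edges: v0→v1 (4), v0→v5 (2), v4→v5 (2); capacity 4 + 2 + 2 = 8.
This cut is saturated, so no flow can exceed 8.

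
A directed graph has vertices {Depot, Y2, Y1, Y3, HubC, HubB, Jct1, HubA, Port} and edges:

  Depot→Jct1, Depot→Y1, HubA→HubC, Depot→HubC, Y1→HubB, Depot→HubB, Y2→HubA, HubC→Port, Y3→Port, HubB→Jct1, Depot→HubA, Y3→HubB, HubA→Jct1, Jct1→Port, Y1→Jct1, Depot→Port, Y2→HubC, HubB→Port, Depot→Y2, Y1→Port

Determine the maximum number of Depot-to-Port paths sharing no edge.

5

Assign every edge capacity 1; by Menger, the answer equals the max flow.
Path Depot→Port (+1); total 1.
Path Depot→Y1→Port (+1); total 2.
Path Depot→HubC→Port (+1); total 3.
Path Depot→HubB→Port (+1); total 4.
Path Depot→Jct1→Port (+1); total 5.
No residual Depot→Port path; max flow = 5.
Certifying cut of size 5: {Depot→HubB, Depot→Port, Depot→Y1, HubC→Port, Jct1→Port}.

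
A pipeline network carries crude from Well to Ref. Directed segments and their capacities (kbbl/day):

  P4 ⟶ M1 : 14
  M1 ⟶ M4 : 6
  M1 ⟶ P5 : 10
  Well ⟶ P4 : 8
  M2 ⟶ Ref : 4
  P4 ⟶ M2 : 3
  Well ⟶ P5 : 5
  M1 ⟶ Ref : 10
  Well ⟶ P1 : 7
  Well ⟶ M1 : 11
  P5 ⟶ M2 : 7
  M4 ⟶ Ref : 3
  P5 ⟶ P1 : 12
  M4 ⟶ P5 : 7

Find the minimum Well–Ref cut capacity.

17

Augment Well→M1→Ref: bottleneck 10, flow now 10.
Augment Well→P4→M2→Ref: bottleneck 3, flow now 13.
Augment Well→M1→M4→Ref: bottleneck 1, flow now 14.
Augment Well→P5→M2→Ref: bottleneck 1, flow now 15.
Augment Well→P4→M1→M4→Ref: bottleneck 2, flow now 17.
No augmenting path remains; maximum flow = 17.
By max-flow min-cut, the minimum cut capacity equals the max flow.
In the residual graph, reachable from Well: {Well, M4, P4, M1, P5, M2, P1}.
Min-cut edges: M4→Ref (3), M1→Ref (10), M2→Ref (4); capacity 3 + 10 + 4 = 17.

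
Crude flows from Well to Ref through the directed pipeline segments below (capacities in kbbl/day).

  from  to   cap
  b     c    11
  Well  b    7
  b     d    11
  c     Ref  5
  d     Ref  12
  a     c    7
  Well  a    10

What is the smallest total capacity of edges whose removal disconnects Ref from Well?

12

Augment Well→a→c→Ref: bottleneck 5, flow now 5.
Augment Well→b→d→Ref: bottleneck 7, flow now 12.
No augmenting path remains; maximum flow = 12.
By max-flow min-cut, the minimum cut capacity equals the max flow.
In the residual graph, reachable from Well: {Well, a, c}.
Min-cut edges: Well→b (7), c→Ref (5); capacity 7 + 5 = 12.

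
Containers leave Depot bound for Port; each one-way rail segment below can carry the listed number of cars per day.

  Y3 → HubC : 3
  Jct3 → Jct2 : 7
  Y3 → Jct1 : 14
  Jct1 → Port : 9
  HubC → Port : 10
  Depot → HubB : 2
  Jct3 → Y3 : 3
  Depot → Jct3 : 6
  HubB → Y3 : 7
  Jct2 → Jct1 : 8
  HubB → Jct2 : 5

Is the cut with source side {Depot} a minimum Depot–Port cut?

Given cut capacity: 2 + 6 = 8.
Augment Depot→HubB→Jct2→Jct1→Port: bottleneck 2, flow now 2.
Augment Depot→Jct3→Jct2→Jct1→Port: bottleneck 6, flow now 8.
No augmenting path remains; maximum flow = 8.
Cut capacity 8 equals the max flow, so it is a minimum cut.

Yes — it is a minimum cut (capacity 8).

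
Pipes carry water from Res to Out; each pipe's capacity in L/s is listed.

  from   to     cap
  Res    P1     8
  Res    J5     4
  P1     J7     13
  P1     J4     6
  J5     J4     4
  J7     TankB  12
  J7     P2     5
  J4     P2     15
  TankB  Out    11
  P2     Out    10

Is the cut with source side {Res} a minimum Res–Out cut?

Yes — it is a minimum cut (capacity 12).

Given cut capacity: 8 + 4 = 12.
Augment Res→P1→J7→TankB→Out: bottleneck 8, flow now 8.
Augment Res→J5→J4→P2→Out: bottleneck 4, flow now 12.
No augmenting path remains; maximum flow = 12.
Cut capacity 12 equals the max flow, so it is a minimum cut.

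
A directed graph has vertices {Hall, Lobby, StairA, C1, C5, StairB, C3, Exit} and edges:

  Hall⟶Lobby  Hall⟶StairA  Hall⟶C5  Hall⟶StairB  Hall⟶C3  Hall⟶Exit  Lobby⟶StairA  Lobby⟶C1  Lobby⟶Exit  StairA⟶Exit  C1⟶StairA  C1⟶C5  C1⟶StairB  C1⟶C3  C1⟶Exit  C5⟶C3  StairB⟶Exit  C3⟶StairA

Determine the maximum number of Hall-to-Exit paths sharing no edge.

4

Assign every edge capacity 1; by Menger, the answer equals the max flow.
Path Hall→Exit (+1); total 1.
Path Hall→Lobby→Exit (+1); total 2.
Path Hall→StairA→Exit (+1); total 3.
Path Hall→StairB→Exit (+1); total 4.
No residual Hall→Exit path; max flow = 4.
Certifying cut of size 4: {Hall→Exit, Hall→Lobby, Hall→StairB, StairA→Exit}.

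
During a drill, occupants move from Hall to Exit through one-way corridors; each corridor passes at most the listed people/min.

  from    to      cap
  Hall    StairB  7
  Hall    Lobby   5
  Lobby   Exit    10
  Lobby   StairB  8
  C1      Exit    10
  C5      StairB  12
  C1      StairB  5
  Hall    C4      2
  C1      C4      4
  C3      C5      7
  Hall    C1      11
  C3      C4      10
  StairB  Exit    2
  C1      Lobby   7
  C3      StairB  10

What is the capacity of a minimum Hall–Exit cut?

18

Augment Hall→C1→Exit: bottleneck 10, flow now 10.
Augment Hall→Lobby→Exit: bottleneck 5, flow now 15.
Augment Hall→StairB→Exit: bottleneck 2, flow now 17.
Augment Hall→C1→Lobby→Exit: bottleneck 1, flow now 18.
No augmenting path remains; maximum flow = 18.
By max-flow min-cut, the minimum cut capacity equals the max flow.
In the residual graph, reachable from Hall: {Hall, C4, StairB}.
Min-cut edges: Hall→C1 (11), Hall→Lobby (5), StairB→Exit (2); capacity 11 + 5 + 2 = 18.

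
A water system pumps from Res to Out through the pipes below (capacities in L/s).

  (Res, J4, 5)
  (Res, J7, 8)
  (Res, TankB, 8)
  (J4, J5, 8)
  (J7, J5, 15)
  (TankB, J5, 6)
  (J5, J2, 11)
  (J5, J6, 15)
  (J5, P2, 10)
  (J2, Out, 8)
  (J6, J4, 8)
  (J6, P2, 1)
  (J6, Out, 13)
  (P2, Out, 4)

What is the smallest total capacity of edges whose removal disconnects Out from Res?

19

Augment Res→J4→J5→J2→Out: bottleneck 5, flow now 5.
Augment Res→J7→J5→J2→Out: bottleneck 3, flow now 8.
Augment Res→J7→J5→J6→Out: bottleneck 5, flow now 13.
Augment Res→TankB→J5→J6→Out: bottleneck 6, flow now 19.
No augmenting path remains; maximum flow = 19.
By max-flow min-cut, the minimum cut capacity equals the max flow.
In the residual graph, reachable from Res: {Res, TankB}.
Min-cut edges: Res→J4 (5), Res→J7 (8), TankB→J5 (6); capacity 5 + 8 + 6 = 19.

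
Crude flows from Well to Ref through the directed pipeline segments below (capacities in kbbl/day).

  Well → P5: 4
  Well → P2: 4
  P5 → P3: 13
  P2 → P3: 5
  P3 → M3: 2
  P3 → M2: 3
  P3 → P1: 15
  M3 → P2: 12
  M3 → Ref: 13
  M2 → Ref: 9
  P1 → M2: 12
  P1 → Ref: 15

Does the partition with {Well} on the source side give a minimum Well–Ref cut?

Yes — it is a minimum cut (capacity 8).

Given cut capacity: 4 + 4 = 8.
Augment Well→P5→P3→M3→Ref: bottleneck 2, flow now 2.
Augment Well→P5→P3→M2→Ref: bottleneck 2, flow now 4.
Augment Well→P2→P3→M2→Ref: bottleneck 1, flow now 5.
Augment Well→P2→P3→P1→Ref: bottleneck 3, flow now 8.
No augmenting path remains; maximum flow = 8.
Cut capacity 8 equals the max flow, so it is a minimum cut.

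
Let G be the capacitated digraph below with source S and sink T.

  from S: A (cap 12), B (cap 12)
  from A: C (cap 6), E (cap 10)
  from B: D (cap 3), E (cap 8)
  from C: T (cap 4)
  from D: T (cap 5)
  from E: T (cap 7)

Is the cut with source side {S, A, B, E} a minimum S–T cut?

No — its capacity is 16, but the minimum cut has capacity 14.

Given cut capacity: 6 + 3 + 7 = 16.
Augment S→A→C→T: bottleneck 4, flow now 4.
Augment S→A→E→T: bottleneck 7, flow now 11.
Augment S→B→D→T: bottleneck 3, flow now 14.
No augmenting path remains; maximum flow = 14.
In the residual graph, reachable from S: {S, A, B, C, E}.
Min-cut edges: B→D (3), C→T (4), E→T (7); capacity 3 + 4 + 7 = 14.
Cut capacity 16 exceeds the max flow 14, so it is not minimum.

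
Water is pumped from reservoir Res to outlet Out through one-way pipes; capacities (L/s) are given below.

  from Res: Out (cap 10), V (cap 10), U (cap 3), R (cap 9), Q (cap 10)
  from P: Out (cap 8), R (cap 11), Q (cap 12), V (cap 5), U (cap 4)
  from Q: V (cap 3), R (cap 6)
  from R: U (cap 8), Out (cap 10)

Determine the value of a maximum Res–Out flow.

20

Augment Res→Out: bottleneck 10, flow now 10.
Augment Res→R→Out: bottleneck 9, flow now 19.
Augment Res→Q→R→Out: bottleneck 1, flow now 20.
No augmenting path remains; maximum flow = 20.
In the residual graph, reachable from Res: {Res, Q, R, U, V}.
Min-cut edges: Res→Out (10), R→Out (10); capacity 10 + 10 = 20.
This cut is saturated, so no flow can exceed 20.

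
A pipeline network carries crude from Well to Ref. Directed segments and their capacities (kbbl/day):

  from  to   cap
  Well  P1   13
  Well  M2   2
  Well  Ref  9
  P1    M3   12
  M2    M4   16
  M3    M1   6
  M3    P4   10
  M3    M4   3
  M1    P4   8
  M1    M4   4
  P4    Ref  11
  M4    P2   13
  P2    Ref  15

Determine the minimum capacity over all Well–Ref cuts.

Augment Well→Ref: bottleneck 9, flow now 9.
Augment Well→P1→M3→P4→Ref: bottleneck 10, flow now 19.
Augment Well→M2→M4→P2→Ref: bottleneck 2, flow now 21.
Augment Well→P1→M3→M1→P4→Ref: bottleneck 1, flow now 22.
Augment Well→P1→M3→M4→P2→Ref: bottleneck 1, flow now 23.
No augmenting path remains; maximum flow = 23.
By max-flow min-cut, the minimum cut capacity equals the max flow.
In the residual graph, reachable from Well: {Well, P1}.
Min-cut edges: Well→M2 (2), Well→Ref (9), P1→M3 (12); capacity 2 + 9 + 12 = 23.

23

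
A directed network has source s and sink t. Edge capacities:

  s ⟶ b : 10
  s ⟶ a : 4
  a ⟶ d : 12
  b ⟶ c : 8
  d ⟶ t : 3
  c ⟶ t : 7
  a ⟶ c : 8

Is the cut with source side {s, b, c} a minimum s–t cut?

Given cut capacity: 4 + 7 = 11.
Augment s→a→c→t: bottleneck 4, flow now 4.
Augment s→b→c→t: bottleneck 3, flow now 7.
Augment s→b→c→a→d→t: bottleneck 3, flow now 10. (uses reverse residual edge)
No augmenting path remains; maximum flow = 10.
In the residual graph, reachable from s: {s, a, b, c, d}.
Min-cut edges: c→t (7), d→t (3); capacity 7 + 3 = 10.
Cut capacity 11 exceeds the max flow 10, so it is not minimum.

No — its capacity is 11, but the minimum cut has capacity 10.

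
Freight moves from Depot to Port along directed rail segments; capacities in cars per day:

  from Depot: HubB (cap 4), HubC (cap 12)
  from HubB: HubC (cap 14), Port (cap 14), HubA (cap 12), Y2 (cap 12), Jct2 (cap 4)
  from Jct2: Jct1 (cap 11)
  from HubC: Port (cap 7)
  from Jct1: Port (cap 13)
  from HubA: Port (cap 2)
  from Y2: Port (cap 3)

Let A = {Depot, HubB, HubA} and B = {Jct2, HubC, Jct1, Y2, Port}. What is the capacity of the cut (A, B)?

58

Edges leaving {Depot, HubB, HubA}: Depot→HubC (12), HubB→Jct2 (4), HubB→HubC (14), HubB→Y2 (12), HubB→Port (14), HubA→Port (2).
Cut capacity = 12 + 4 + 14 + 12 + 14 + 2 = 58.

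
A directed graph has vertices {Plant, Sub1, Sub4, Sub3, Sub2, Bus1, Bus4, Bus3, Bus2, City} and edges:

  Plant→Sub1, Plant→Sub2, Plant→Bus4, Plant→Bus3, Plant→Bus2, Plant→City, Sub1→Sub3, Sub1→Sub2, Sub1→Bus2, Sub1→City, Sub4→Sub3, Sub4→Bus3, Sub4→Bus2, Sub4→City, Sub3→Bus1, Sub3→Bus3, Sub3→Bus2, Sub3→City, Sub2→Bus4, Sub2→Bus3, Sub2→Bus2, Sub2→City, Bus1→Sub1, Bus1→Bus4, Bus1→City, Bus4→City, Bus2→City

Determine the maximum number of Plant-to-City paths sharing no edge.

5

Assign every edge capacity 1; by Menger, the answer equals the max flow.
Path Plant→City (+1); total 1.
Path Plant→Sub1→City (+1); total 2.
Path Plant→Sub2→City (+1); total 3.
Path Plant→Bus4→City (+1); total 4.
Path Plant→Bus2→City (+1); total 5.
No residual Plant→City path; max flow = 5.
Certifying cut of size 5: {Plant→Bus2, Plant→Bus4, Plant→City, Plant→Sub1, Plant→Sub2}.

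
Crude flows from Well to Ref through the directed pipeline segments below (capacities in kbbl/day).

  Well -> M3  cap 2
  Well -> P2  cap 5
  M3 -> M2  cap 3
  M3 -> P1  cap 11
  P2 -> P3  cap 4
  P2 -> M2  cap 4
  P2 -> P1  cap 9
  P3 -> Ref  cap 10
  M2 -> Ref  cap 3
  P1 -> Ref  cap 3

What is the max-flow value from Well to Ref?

7

Augment Well→M3→M2→Ref: bottleneck 2, flow now 2.
Augment Well→P2→P3→Ref: bottleneck 4, flow now 6.
Augment Well→P2→M2→Ref: bottleneck 1, flow now 7.
No augmenting path remains; maximum flow = 7.
In the residual graph, reachable from Well: {Well}.
Min-cut edges: Well→M3 (2), Well→P2 (5); capacity 2 + 5 = 7.
This cut is saturated, so no flow can exceed 7.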